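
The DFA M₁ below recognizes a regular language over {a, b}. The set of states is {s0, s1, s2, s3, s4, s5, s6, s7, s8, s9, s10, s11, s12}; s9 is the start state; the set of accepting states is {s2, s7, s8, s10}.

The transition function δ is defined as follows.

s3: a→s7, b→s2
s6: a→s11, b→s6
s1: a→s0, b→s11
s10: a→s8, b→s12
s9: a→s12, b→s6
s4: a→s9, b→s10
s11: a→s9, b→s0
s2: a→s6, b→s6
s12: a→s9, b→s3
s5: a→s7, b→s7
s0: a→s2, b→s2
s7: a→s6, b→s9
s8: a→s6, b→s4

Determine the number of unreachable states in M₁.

5

Starting at s9 and following transitions, the reachable set is {s0, s2, s3, s6, s7, s9, s11, s12}. That leaves s1, s4, s5, s8, s10 unreachable — 5 in total.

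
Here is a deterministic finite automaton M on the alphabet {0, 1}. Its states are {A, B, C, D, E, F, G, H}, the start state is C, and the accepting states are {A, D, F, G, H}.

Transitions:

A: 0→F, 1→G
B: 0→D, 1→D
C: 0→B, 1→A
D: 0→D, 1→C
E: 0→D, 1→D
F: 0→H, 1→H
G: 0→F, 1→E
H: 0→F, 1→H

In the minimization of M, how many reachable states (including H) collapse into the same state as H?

2

Every state is reachable, so we keep all 8.
Initial partition by acceptance: {A,D,F,G,H} | {B,C,E}.
Split {A,D,F,G,H} by δ(·,1) → {A,F,H} and {D,G}.
Split {A,F,H} by δ(·,1) → {F,H} and {A}.
On input 0, block {B,C,E} splits into {B,E} and {C}.
Split {D,G} by δ(·,0) → {D} and {G}.
Stable partition: {F,H} | {B,E} | {D} | {A} | {C} | {G} — 6 equivalence classes.
State H belongs to the block {F,H}, which has 2 states.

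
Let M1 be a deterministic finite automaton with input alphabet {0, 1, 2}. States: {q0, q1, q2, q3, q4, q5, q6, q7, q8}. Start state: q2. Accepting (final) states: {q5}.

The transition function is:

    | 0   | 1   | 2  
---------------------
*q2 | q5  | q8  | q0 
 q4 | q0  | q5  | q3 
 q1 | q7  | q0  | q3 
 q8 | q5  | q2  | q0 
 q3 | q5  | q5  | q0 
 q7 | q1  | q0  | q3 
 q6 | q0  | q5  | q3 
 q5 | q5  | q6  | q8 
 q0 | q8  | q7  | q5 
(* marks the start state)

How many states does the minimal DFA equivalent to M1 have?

6

Reachable states from the start: {q0,q1,q2,q3,q5,q6,q7,q8}. Unreachable: {q4} — drop them.
Start with accepting vs non-accepting: {q5} | {q0,q1,q2,q3,q6,q7,q8}.
On input 0, block {q0,q1,q2,q3,q6,q7,q8} splits into {q0,q1,q6,q7} and {q2,q3,q8}.
Split {q0,q1,q6,q7} by δ(·,0) → {q1,q6,q7} and {q0}.
On input 0, block {q1,q6,q7} splits into {q1,q7} and {q6}.
On input 1, block {q2,q3,q8} splits into {q2,q8} and {q3}.
No further refinement is possible. Final partition (6 blocks): {q5} | {q1,q7} | {q2,q8} | {q0} | {q6} | {q3}.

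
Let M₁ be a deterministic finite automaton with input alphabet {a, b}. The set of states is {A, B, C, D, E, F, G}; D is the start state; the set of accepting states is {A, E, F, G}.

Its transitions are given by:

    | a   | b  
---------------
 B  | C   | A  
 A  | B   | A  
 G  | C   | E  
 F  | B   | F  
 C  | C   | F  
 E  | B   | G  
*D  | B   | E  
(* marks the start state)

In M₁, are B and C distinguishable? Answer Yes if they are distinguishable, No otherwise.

P0 = {A,E,F,G} | {B,C,D}.
The partition is now stable with 2 blocks: {A,E,F,G} | {B,C,D}.
B and C lie in the same block of the stable partition, so they are equivalent — no string distinguishes them.

No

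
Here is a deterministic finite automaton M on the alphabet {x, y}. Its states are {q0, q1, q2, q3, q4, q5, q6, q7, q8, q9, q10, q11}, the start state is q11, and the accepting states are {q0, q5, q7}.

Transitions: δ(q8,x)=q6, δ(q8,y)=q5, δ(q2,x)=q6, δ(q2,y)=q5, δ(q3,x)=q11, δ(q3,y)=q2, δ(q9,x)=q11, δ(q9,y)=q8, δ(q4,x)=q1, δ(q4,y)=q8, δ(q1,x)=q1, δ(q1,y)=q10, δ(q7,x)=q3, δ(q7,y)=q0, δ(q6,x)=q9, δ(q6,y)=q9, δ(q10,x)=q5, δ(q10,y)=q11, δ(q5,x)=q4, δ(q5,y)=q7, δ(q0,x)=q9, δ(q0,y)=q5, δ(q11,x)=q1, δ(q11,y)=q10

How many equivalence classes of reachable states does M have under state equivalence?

Start with accepting vs non-accepting: {q0,q5,q7} | {q1,q2,q3,q4,q6,q8,q9,q10,q11}.
Refine {q1,q2,q3,q4,q6,q8,q9,q10,q11} on symbol x: members go to different blocks, giving {q1,q2,q3,q4,q6,q8,q9,q11} and {q10}.
Split {q1,q2,q3,q4,q6,q8,q9,q11} by δ(·,y) → {q3,q4,q6,q9} and {q1,q11} and {q2,q8}.
Split {q3,q4,q6,q9} by δ(·,x) → {q3,q4,q9} and {q6}.
No further refinement is possible. Final partition (6 blocks): {q0,q5,q7} | {q3,q4,q9} | {q10} | {q1,q11} | {q2,q8} | {q6}.

6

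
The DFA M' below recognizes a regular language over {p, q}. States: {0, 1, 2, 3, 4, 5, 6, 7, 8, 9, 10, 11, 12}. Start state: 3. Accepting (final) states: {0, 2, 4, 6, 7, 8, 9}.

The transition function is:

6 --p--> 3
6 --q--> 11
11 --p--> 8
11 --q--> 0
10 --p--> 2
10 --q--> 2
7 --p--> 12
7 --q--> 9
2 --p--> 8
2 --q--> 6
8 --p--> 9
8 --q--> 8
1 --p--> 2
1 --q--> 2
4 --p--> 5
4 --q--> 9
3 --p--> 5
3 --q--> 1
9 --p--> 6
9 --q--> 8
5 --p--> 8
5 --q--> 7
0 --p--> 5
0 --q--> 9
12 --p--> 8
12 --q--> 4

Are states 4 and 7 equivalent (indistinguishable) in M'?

Yes

First remove the unreachable states {10}; 12 states remain.
Initial partition by acceptance: {0,2,4,6,7,8,9} | {1,3,5,11,12}.
On input p, block {0,2,4,6,7,8,9} splits into {0,4,6,7} and {2,8,9}.
On input q, block {0,4,6,7} splits into {0,4,7} and {6}.
Refine {1,3,5,11,12} on symbol p: members go to different blocks, giving {1,5,11,12} and {3}.
Refine {1,5,11,12} on symbol q: members go to different blocks, giving {5,11,12} and {1}.
Refine {2,8,9} on symbol p: members go to different blocks, giving {2,8} and {9}.
Refine {2,8} on symbol p: members go to different blocks, giving {2} and {8}.
The partition is now stable with 8 blocks: {0,4,7} | {5,11,12} | {2} | {6} | {3} | {1} | {9} | {8}.
4 and 7 lie in the same block of the stable partition, so they are equivalent — no string distinguishes them.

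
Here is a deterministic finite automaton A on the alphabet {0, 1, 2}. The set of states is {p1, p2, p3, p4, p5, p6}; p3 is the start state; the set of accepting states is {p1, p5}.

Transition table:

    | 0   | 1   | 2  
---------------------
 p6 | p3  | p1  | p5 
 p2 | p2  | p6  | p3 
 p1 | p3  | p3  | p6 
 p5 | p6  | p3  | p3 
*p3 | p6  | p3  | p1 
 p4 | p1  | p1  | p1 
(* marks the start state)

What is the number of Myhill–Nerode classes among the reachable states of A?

4

Reachable states from the start: {p1,p3,p5,p6}. Unreachable: {p2,p4} — drop them.
Start with accepting vs non-accepting: {p1,p5} | {p3,p6}.
Split {p3,p6} by δ(·,1) → {p3} and {p6}.
On input 0, block {p1,p5} splits into {p1} and {p5}.
The partition is now stable with 4 blocks: {p1} | {p3} | {p6} | {p5}.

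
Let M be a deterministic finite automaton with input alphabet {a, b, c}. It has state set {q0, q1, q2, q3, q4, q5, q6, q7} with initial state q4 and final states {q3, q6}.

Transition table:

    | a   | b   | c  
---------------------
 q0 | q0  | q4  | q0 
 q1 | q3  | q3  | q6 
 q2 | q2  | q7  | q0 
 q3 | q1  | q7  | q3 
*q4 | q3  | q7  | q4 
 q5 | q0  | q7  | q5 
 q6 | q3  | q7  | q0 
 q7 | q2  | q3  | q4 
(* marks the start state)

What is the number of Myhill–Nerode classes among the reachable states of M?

7

Reachable states from the start: {q0,q1,q2,q3,q4,q6,q7}. Unreachable: {q5} — drop them.
Initial partition by acceptance: {q3,q6} | {q0,q1,q2,q4,q7}.
Refine {q3,q6} on symbol a: members go to different blocks, giving {q3} and {q6}.
Split {q0,q1,q2,q4,q7} by δ(·,a) → {q0,q2,q7} and {q1,q4}.
On input b, block {q0,q2,q7} splits into {q0} and {q2} and {q7}.
On input b, block {q1,q4} splits into {q1} and {q4}.
No further refinement is possible. Final partition (7 blocks): {q3} | {q0} | {q6} | {q1} | {q2} | {q7} | {q4}.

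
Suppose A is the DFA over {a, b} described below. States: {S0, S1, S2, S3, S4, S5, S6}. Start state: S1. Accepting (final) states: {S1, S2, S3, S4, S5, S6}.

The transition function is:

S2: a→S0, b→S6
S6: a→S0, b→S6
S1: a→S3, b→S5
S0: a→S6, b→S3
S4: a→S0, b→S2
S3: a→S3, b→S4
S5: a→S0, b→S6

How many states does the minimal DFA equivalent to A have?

3

Initial partition by acceptance: {S1,S2,S3,S4,S5,S6} | {S0}.
On input a, block {S1,S2,S3,S4,S5,S6} splits into {S2,S4,S5,S6} and {S1,S3}.
No further refinement is possible. Final partition (3 blocks): {S2,S4,S5,S6} | {S0} | {S1,S3}.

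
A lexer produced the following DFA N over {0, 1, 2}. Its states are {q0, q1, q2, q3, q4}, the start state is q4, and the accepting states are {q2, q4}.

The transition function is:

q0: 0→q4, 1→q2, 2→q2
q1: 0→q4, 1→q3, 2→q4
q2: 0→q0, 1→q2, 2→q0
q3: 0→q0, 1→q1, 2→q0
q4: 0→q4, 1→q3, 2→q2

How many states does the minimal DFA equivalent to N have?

Initial partition by acceptance: {q2,q4} | {q0,q1,q3}.
On input 0, block {q2,q4} splits into {q2} and {q4}.
Refine {q0,q1,q3} on symbol 0: members go to different blocks, giving {q0,q1} and {q3}.
Refine {q0,q1} on symbol 1: members go to different blocks, giving {q0} and {q1}.
The partition is now stable with 5 blocks: {q2} | {q0} | {q4} | {q3} | {q1}.

5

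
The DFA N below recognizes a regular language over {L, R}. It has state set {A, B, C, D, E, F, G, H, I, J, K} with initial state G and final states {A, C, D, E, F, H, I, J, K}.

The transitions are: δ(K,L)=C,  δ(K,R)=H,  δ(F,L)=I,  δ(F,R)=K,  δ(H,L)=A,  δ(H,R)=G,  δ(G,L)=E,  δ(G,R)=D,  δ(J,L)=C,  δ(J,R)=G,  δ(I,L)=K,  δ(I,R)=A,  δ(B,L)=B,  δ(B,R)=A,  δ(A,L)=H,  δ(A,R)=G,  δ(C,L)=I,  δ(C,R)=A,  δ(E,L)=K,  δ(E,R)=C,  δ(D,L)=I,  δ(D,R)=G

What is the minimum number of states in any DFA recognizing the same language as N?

Reachable states from the start: {A,C,D,E,G,H,I,K}. Unreachable: {B,F,J} — drop them.
Initial partition by acceptance: {A,C,D,E,H,I,K} | {G}.
Refine {A,C,D,E,H,I,K} on symbol R: members go to different blocks, giving {C,E,I,K} and {A,D,H}.
Refine {C,E,I,K} on symbol R: members go to different blocks, giving {C,I,K} and {E}.
Refine {A,D,H} on symbol L: members go to different blocks, giving {A,H} and {D}.
No further refinement is possible. Final partition (5 blocks): {C,I,K} | {G} | {A,H} | {E} | {D}.

5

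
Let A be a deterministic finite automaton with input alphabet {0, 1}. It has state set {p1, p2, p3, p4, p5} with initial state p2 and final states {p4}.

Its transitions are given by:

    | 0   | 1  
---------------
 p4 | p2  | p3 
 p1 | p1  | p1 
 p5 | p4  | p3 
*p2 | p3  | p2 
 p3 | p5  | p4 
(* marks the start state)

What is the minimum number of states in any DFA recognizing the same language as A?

4

States {p1} cannot be reached from the start state, so discard them.
P0 = {p4} | {p2,p3,p5}.
Split {p2,p3,p5} by δ(·,0) → {p2,p3} and {p5}.
Refine {p2,p3} on symbol 0: members go to different blocks, giving {p2} and {p3}.
The partition is now stable with 4 blocks: {p4} | {p2} | {p5} | {p3}.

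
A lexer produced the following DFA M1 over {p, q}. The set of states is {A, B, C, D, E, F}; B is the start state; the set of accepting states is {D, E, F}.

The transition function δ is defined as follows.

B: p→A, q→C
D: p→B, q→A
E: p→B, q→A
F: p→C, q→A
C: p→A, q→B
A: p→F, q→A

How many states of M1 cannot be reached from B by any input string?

2

BFS from B reaches {A, B, C, F}; the 2 state(s) D, E are never visited.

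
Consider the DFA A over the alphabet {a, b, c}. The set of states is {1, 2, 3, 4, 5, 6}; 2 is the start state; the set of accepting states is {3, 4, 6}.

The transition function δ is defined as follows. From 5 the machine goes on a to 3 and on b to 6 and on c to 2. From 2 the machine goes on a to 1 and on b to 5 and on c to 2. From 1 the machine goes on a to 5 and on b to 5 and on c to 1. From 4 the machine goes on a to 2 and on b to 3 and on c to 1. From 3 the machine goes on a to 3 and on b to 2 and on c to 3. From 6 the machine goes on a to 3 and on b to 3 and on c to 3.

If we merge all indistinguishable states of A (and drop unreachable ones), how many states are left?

5

Reachable states from the start: {1,2,3,5,6}. Unreachable: {4} — drop them.
Start with accepting vs non-accepting: {3,6} | {1,2,5}.
Refine {3,6} on symbol b: members go to different blocks, giving {3} and {6}.
Refine {1,2,5} on symbol a: members go to different blocks, giving {1,2} and {5}.
Refine {1,2} on symbol a: members go to different blocks, giving {1} and {2}.
No further refinement is possible. Final partition (5 blocks): {3} | {1} | {6} | {5} | {2}.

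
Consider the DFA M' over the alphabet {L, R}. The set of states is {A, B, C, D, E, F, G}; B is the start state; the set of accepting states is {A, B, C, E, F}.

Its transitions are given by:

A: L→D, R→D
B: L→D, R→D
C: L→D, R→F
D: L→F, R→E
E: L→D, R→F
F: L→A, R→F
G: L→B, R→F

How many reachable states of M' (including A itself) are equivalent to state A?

First remove the unreachable states {C,G}; 5 states remain.
P0 = {A,B,E,F} | {D}.
On input L, block {A,B,E,F} splits into {A,B,E} and {F}.
Refine {A,B,E} on symbol R: members go to different blocks, giving {A,B} and {E}.
The partition is now stable with 4 blocks: {A,B} | {D} | {F} | {E}.
The equivalence class containing A is {A,B}, of size 2.

2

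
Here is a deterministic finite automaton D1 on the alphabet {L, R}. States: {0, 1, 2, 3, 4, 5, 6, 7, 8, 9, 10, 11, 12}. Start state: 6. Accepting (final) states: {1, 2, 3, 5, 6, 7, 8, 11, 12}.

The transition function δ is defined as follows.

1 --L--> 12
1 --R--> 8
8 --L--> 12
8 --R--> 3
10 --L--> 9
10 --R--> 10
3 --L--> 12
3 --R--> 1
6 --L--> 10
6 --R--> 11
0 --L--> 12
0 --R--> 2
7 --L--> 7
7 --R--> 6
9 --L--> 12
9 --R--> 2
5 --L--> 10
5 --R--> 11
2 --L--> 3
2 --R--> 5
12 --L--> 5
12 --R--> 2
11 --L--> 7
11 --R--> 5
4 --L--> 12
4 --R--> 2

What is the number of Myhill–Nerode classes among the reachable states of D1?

Reachable states from the start: {1,2,3,5,6,7,8,9,10,11,12}. Unreachable: {0,4} — drop them.
Start with accepting vs non-accepting: {1,2,3,5,6,7,8,11,12} | {9,10}.
Split {1,2,3,5,6,7,8,11,12} by δ(·,L) → {1,2,3,7,8,11,12} and {5,6}.
Refine {1,2,3,7,8,11,12} on symbol L: members go to different blocks, giving {1,2,3,7,8,11} and {12}.
Split {1,2,3,7,8,11} by δ(·,L) → {1,3,8} and {2,7,11}.
Refine {9,10} on symbol L: members go to different blocks, giving {9} and {10}.
On input L, block {2,7,11} splits into {7,11} and {2}.
Stable partition: {1,3,8} | {9} | {5,6} | {12} | {7,11} | {10} | {2} — 7 equivalence classes.

7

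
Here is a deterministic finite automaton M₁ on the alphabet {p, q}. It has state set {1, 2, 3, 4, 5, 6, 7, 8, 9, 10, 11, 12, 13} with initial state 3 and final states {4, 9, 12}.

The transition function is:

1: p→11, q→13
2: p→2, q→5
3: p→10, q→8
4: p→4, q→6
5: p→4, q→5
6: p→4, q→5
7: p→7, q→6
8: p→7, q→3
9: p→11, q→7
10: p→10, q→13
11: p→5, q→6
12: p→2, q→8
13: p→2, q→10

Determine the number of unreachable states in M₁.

Starting at 3 and following transitions, the reachable set is {2, 3, 4, 5, 6, 7, 8, 10, 13}. That leaves 1, 9, 11, 12 unreachable — 4 in total.

4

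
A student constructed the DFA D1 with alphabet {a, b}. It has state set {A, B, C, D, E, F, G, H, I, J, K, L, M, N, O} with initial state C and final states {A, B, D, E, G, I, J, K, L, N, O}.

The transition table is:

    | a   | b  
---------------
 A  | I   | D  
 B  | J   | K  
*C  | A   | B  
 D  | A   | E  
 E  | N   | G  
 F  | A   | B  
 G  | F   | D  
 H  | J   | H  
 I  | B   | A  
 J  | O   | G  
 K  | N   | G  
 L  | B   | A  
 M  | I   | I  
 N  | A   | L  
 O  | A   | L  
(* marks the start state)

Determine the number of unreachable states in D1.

2

No path from C leads to H, M; the other 13 states are all reachable.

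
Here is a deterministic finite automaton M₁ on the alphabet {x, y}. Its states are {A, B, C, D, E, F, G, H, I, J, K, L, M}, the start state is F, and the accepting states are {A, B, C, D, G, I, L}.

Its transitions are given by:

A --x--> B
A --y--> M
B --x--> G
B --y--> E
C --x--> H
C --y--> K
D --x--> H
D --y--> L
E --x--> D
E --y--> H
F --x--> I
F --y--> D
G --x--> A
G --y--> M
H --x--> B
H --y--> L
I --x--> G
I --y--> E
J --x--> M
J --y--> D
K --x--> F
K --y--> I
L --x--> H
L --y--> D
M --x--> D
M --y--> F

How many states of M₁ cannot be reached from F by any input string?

3

BFS from F reaches {A, B, D, E, F, G, H, I, L, M}; the 3 state(s) C, J, K are never visited.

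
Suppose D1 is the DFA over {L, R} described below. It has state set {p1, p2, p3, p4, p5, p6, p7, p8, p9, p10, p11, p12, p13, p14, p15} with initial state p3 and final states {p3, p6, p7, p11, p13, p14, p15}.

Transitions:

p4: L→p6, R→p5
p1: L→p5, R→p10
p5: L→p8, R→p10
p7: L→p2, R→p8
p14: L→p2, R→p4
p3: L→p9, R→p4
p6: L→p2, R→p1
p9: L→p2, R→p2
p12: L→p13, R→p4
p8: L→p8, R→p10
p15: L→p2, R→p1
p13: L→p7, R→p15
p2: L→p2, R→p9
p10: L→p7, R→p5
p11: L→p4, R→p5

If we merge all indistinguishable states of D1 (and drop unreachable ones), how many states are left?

First remove the unreachable states {p11,p12,p13,p14,p15}; 10 states remain.
Initial partition by acceptance: {p3,p6,p7} | {p1,p2,p4,p5,p8,p9,p10}.
Refine {p1,p2,p4,p5,p8,p9,p10} on symbol L: members go to different blocks, giving {p1,p2,p5,p8,p9} and {p4,p10}.
Refine {p3,p6,p7} on symbol R: members go to different blocks, giving {p6,p7} and {p3}.
Refine {p1,p2,p5,p8,p9} on symbol R: members go to different blocks, giving {p1,p5,p8} and {p2,p9}.
The partition is now stable with 5 blocks: {p6,p7} | {p1,p5,p8} | {p4,p10} | {p3} | {p2,p9}.

5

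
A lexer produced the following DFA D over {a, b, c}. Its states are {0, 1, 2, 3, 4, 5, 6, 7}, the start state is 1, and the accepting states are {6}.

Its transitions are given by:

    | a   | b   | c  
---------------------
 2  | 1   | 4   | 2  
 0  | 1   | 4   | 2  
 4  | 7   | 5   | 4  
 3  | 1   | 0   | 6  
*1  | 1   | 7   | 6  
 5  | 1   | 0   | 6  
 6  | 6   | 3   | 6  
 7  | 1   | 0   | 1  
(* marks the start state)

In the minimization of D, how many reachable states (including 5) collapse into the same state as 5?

All states are reachable from the start state.
Start with accepting vs non-accepting: {6} | {0,1,2,3,4,5,7}.
Split {0,1,2,3,4,5,7} by δ(·,c) → {0,2,4,7} and {1,3,5}.
Refine {0,2,4,7} on symbol a: members go to different blocks, giving {0,2,7} and {4}.
On input b, block {0,2,7} splits into {0,2} and {7}.
Split {1,3,5} by δ(·,b) → {3,5} and {1}.
The partition is now stable with 6 blocks: {6} | {0,2} | {3,5} | {4} | {7} | {1}.
State 5 belongs to the block {3,5}, which has 2 states.

2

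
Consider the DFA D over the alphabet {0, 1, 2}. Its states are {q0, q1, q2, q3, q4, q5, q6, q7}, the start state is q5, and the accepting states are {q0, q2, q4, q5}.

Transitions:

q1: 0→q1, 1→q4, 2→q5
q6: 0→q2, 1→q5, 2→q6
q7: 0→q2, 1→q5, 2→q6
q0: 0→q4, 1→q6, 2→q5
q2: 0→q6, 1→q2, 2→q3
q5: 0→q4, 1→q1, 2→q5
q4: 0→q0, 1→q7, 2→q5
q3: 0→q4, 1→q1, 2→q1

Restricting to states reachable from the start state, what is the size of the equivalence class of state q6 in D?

Initial partition by acceptance: {q0,q2,q4,q5} | {q1,q3,q6,q7}.
Refine {q0,q2,q4,q5} on symbol 0: members go to different blocks, giving {q0,q4,q5} and {q2}.
On input 0, block {q1,q3,q6,q7} splits into {q6,q7} and {q1} and {q3}.
Split {q0,q4,q5} by δ(·,1) → {q0,q4} and {q5}.
Stable partition: {q0,q4} | {q6,q7} | {q2} | {q1} | {q3} | {q5} — 6 equivalence classes.
The equivalence class containing q6 is {q6,q7}, of size 2.

2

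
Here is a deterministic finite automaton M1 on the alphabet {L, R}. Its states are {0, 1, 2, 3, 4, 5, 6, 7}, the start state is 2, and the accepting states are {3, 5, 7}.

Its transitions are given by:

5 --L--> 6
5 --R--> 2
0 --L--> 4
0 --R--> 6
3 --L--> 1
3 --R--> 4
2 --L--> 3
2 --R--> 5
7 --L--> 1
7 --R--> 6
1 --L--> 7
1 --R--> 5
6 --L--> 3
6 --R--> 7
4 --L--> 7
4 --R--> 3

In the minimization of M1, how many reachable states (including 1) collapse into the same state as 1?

Reachable states from the start: {1,2,3,4,5,6,7}. Unreachable: {0} — drop them.
Initial partition by acceptance: {3,5,7} | {1,2,4,6}.
Stable partition: {3,5,7} | {1,2,4,6} — 2 equivalence classes.
State 1 belongs to the block {1,2,4,6}, which has 4 states.

4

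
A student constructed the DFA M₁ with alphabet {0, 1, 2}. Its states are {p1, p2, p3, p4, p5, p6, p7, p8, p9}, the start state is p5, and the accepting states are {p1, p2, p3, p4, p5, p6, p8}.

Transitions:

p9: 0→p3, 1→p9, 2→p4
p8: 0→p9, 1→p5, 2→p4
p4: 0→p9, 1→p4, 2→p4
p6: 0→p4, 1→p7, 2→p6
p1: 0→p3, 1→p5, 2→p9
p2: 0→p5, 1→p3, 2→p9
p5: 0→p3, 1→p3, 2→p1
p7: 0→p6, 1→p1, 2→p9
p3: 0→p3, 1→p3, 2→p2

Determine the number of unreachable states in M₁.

No path from p5 leads to p6, p7, p8; the other 6 states are all reachable.

3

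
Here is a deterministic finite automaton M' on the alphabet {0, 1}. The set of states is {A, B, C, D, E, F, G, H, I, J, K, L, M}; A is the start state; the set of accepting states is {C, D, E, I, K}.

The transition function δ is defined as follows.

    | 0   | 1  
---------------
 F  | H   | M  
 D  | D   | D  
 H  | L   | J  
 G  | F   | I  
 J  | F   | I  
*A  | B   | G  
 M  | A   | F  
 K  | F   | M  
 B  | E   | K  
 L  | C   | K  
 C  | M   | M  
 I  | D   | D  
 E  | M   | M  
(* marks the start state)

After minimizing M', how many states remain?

Every state is reachable, so we keep all 13.
Start with accepting vs non-accepting: {C,D,E,I,K} | {A,B,F,G,H,J,L,M}.
On input 0, block {C,D,E,I,K} splits into {C,E,K} and {D,I}.
Refine {A,B,F,G,H,J,L,M} on symbol 0: members go to different blocks, giving {A,F,G,H,J,M} and {B,L}.
Split {A,F,G,H,J,M} by δ(·,0) → {F,G,J,M} and {A,H}.
Split {F,G,J,M} by δ(·,0) → {F,M} and {G,J}.
The partition is now stable with 6 blocks: {C,E,K} | {F,M} | {D,I} | {B,L} | {A,H} | {G,J}.

6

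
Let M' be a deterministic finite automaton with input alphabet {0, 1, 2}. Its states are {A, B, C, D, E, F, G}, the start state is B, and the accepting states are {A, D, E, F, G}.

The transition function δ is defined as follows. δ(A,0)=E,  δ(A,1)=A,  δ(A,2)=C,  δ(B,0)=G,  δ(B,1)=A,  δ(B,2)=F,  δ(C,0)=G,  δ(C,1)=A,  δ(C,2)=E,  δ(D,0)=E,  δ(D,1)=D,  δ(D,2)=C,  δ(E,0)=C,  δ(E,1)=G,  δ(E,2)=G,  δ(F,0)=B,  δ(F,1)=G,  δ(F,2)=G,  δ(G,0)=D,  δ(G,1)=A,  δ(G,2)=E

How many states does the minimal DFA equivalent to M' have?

4

Every state is reachable, so we keep all 7.
Start with accepting vs non-accepting: {A,D,E,F,G} | {B,C}.
Refine {A,D,E,F,G} on symbol 0: members go to different blocks, giving {A,D,G} and {E,F}.
Refine {A,D,G} on symbol 0: members go to different blocks, giving {A,D} and {G}.
The partition is now stable with 4 blocks: {A,D} | {B,C} | {E,F} | {G}.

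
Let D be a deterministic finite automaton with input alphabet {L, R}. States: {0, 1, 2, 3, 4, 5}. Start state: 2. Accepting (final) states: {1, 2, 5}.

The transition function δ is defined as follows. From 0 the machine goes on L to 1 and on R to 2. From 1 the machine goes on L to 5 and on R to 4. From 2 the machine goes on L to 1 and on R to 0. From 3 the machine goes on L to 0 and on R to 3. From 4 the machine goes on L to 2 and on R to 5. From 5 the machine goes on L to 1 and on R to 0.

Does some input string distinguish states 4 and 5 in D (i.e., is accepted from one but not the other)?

Yes

Reachable states from the start: {0,1,2,4,5}. Unreachable: {3} — drop them.
Start with accepting vs non-accepting: {1,2,5} | {0,4}.
No further refinement is possible. Final partition (2 blocks): {1,2,5} | {0,4}.
4 and 5 end up in different blocks, so they are distinguishable. For instance, the string 'ε' is accepted from only 5.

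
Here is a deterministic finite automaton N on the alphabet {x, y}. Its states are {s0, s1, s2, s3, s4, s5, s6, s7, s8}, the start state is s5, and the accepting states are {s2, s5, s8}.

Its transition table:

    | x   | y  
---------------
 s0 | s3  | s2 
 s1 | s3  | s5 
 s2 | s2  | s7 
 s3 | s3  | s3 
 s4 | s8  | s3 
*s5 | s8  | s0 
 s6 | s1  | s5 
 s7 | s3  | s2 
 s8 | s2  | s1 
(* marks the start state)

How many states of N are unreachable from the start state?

BFS from s5 reaches {s0, s1, s2, s3, s5, s7, s8}; the 2 state(s) s4, s6 are never visited.

2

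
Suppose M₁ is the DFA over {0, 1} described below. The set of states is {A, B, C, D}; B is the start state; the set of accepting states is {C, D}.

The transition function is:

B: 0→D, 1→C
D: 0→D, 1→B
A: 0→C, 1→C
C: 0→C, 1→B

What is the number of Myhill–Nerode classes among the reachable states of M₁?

2

States {A} cannot be reached from the start state, so discard them.
Start with accepting vs non-accepting: {C,D} | {B}.
No further refinement is possible. Final partition (2 blocks): {C,D} | {B}.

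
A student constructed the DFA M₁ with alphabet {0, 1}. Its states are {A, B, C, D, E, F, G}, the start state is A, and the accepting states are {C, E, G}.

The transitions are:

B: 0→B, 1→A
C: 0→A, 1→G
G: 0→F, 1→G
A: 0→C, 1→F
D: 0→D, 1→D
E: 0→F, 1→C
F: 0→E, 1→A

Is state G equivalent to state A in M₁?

First remove the unreachable states {B,D}; 5 states remain.
P0 = {C,E,G} | {A,F}.
The partition is now stable with 2 blocks: {C,E,G} | {A,F}.
G and A end up in different blocks, so they are distinguishable. For instance, the string 'ε' is accepted from only G.

No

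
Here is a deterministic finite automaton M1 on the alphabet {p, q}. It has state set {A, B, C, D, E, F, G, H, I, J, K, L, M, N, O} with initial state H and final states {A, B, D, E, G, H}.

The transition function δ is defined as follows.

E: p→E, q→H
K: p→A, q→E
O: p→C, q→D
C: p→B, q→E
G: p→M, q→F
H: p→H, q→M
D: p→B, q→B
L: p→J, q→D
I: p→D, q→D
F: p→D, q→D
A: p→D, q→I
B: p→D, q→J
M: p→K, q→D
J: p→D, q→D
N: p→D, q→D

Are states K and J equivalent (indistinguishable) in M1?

No

States {C,F,G,L,N,O} cannot be reached from the start state, so discard them.
Start with accepting vs non-accepting: {A,B,D,E,H} | {I,J,K,M}.
Refine {A,B,D,E,H} on symbol q: members go to different blocks, giving {A,B,H} and {D,E}.
Split {A,B,H} by δ(·,p) → {A,B} and {H}.
Split {I,J,K,M} by δ(·,p) → {I,J} and {K} and {M}.
On input p, block {D,E} splits into {D} and {E}.
Stable partition: {A,B} | {I,J} | {D} | {H} | {K} | {M} | {E} — 7 equivalence classes.
K and J end up in different blocks, so they are distinguishable. For instance, the string 'pq' is accepted from only J.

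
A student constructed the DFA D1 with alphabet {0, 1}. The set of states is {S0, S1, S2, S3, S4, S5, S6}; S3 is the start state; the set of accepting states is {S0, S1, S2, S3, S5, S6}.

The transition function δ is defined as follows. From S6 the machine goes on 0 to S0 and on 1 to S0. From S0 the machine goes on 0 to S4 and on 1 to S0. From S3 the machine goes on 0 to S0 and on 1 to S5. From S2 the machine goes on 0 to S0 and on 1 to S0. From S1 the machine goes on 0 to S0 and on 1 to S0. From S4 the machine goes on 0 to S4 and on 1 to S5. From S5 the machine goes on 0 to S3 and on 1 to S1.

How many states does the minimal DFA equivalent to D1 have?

States {S2,S6} cannot be reached from the start state, so discard them.
Start with accepting vs non-accepting: {S0,S1,S3,S5} | {S4}.
On input 0, block {S0,S1,S3,S5} splits into {S1,S3,S5} and {S0}.
Split {S1,S3,S5} by δ(·,0) → {S1,S3} and {S5}.
Refine {S1,S3} on symbol 1: members go to different blocks, giving {S1} and {S3}.
The partition is now stable with 5 blocks: {S1} | {S4} | {S0} | {S5} | {S3}.

5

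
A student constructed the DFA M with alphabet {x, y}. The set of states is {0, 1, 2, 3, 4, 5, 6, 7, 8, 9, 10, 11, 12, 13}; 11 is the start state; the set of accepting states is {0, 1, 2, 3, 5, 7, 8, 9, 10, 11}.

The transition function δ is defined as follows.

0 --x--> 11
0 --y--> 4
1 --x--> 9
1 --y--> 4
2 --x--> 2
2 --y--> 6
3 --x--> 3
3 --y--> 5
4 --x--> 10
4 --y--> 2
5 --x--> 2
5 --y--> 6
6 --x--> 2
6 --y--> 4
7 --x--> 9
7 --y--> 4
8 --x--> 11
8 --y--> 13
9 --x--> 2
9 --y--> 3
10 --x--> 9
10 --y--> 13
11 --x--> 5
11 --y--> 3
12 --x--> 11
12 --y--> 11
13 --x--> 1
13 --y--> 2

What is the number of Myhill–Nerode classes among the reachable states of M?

First remove the unreachable states {0,7,8,12}; 10 states remain.
Start with accepting vs non-accepting: {1,2,3,5,9,10,11} | {4,6,13}.
Split {1,2,3,5,9,10,11} by δ(·,y) → {1,2,5,10} and {3,9,11}.
Refine {1,2,5,10} on symbol x: members go to different blocks, giving {1,10} and {2,5}.
Split {4,6,13} by δ(·,x) → {4,13} and {6}.
On input x, block {3,9,11} splits into {9,11} and {3}.
No further refinement is possible. Final partition (6 blocks): {1,10} | {4,13} | {9,11} | {2,5} | {6} | {3}.

6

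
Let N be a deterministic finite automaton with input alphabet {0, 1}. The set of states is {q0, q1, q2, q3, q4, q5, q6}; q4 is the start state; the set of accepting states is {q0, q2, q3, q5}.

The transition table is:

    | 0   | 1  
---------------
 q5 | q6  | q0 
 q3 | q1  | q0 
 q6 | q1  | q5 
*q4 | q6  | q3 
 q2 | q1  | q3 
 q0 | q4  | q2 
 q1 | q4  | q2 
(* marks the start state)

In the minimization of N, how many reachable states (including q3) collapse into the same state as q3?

4

All states are reachable from the start state.
Initial partition by acceptance: {q0,q2,q3,q5} | {q1,q4,q6}.
The partition is now stable with 2 blocks: {q0,q2,q3,q5} | {q1,q4,q6}.
The equivalence class containing q3 is {q0,q2,q3,q5}, of size 4.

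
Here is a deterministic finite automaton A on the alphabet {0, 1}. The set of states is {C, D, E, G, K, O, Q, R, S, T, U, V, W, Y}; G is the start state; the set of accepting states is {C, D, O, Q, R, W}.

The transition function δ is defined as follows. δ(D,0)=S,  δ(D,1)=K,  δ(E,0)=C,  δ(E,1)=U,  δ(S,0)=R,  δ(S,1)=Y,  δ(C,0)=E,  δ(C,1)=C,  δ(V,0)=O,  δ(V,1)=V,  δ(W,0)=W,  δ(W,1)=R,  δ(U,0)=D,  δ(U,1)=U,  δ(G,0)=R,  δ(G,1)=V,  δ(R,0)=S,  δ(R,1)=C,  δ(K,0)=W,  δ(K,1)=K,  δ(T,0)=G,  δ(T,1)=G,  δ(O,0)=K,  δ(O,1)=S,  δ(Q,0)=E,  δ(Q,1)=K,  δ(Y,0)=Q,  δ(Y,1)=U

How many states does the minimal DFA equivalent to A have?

9

First remove the unreachable states {T}; 13 states remain.
Start with accepting vs non-accepting: {C,D,O,Q,R,W} | {E,G,K,S,U,V,Y}.
Split {C,D,O,Q,R,W} by δ(·,0) → {C,D,O,Q,R} and {W}.
Split {C,D,O,Q,R} by δ(·,1) → {D,O,Q} and {C,R}.
Split {E,G,K,S,U,V,Y} by δ(·,0) → {U,V,Y} and {E,G,S} and {K}.
On input 0, block {D,O,Q} splits into {D,Q} and {O}.
Refine {U,V,Y} on symbol 0: members go to different blocks, giving {U,Y} and {V}.
Split {E,G,S} by δ(·,1) → {E,S} and {G}.
The partition is now stable with 9 blocks: {D,Q} | {U,Y} | {W} | {C,R} | {E,S} | {K} | {O} | {V} | {G}.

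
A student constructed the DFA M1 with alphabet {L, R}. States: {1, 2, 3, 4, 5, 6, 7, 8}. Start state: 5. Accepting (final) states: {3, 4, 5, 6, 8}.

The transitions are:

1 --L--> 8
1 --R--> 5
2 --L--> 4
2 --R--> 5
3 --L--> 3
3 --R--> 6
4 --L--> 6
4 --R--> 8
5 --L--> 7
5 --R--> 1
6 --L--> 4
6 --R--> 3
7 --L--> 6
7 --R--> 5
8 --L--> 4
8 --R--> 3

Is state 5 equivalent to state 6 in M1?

No

Reachable states from the start: {1,3,4,5,6,7,8}. Unreachable: {2} — drop them.
P0 = {3,4,5,6,8} | {1,7}.
Refine {3,4,5,6,8} on symbol L: members go to different blocks, giving {3,4,6,8} and {5}.
Stable partition: {3,4,6,8} | {1,7} | {5} — 3 equivalence classes.
5 and 6 end up in different blocks, so they are distinguishable. For instance, the string 'L' is accepted from only 6.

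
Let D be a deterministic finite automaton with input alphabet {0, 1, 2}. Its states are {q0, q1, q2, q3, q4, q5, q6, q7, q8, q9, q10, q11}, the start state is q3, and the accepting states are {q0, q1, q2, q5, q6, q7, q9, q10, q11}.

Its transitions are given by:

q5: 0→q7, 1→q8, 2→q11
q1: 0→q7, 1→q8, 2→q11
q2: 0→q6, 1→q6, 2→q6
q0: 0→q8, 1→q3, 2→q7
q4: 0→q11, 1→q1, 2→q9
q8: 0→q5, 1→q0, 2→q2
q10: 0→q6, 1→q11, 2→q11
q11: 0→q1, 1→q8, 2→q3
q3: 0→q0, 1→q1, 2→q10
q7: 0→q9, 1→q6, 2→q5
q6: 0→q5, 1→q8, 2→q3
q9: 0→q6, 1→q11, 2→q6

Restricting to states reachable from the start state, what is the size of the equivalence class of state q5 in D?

2

States {q4} cannot be reached from the start state, so discard them.
P0 = {q0,q1,q2,q5,q6,q7,q9,q10,q11} | {q3,q8}.
Split {q0,q1,q2,q5,q6,q7,q9,q10,q11} by δ(·,0) → {q1,q2,q5,q6,q7,q9,q10,q11} and {q0}.
On input 1, block {q1,q2,q5,q6,q7,q9,q10,q11} splits into {q1,q5,q6,q11} and {q2,q7,q9,q10}.
Refine {q1,q5,q6,q11} on symbol 0: members go to different blocks, giving {q1,q5} and {q6,q11}.
Refine {q3,q8} on symbol 0: members go to different blocks, giving {q3} and {q8}.
On input 0, block {q2,q7,q9,q10} splits into {q2,q9,q10} and {q7}.
Stable partition: {q1,q5} | {q3} | {q0} | {q2,q9,q10} | {q6,q11} | {q8} | {q7} — 7 equivalence classes.
State q5 belongs to the block {q1,q5}, which has 2 states.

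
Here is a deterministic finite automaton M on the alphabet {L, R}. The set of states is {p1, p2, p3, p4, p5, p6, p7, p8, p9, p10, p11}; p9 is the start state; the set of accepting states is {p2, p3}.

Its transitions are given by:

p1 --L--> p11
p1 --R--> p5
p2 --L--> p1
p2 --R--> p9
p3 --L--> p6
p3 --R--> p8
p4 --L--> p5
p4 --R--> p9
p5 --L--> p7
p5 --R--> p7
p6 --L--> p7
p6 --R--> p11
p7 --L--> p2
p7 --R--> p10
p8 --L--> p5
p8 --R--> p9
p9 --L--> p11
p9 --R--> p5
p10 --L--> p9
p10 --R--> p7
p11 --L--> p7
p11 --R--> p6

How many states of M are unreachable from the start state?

BFS from p9 reaches {p1, p2, p5, p6, p7, p9, p10, p11}; the 3 state(s) p3, p4, p8 are never visited.

3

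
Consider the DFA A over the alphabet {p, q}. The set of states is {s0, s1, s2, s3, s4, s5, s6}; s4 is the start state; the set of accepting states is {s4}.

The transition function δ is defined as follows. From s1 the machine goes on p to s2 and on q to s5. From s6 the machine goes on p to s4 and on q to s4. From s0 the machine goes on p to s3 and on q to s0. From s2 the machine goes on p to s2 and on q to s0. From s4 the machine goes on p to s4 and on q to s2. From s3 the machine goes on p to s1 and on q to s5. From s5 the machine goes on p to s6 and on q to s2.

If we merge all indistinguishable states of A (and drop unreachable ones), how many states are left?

7

All states are reachable from the start state.
P0 = {s4} | {s0,s1,s2,s3,s5,s6}.
Split {s0,s1,s2,s3,s5,s6} by δ(·,p) → {s0,s1,s2,s3,s5} and {s6}.
Refine {s0,s1,s2,s3,s5} on symbol p: members go to different blocks, giving {s0,s1,s2,s3} and {s5}.
Refine {s0,s1,s2,s3} on symbol q: members go to different blocks, giving {s0,s2} and {s1,s3}.
Split {s0,s2} by δ(·,p) → {s0} and {s2}.
Refine {s1,s3} on symbol p: members go to different blocks, giving {s1} and {s3}.
No further refinement is possible. Final partition (7 blocks): {s4} | {s0} | {s6} | {s5} | {s1} | {s2} | {s3}.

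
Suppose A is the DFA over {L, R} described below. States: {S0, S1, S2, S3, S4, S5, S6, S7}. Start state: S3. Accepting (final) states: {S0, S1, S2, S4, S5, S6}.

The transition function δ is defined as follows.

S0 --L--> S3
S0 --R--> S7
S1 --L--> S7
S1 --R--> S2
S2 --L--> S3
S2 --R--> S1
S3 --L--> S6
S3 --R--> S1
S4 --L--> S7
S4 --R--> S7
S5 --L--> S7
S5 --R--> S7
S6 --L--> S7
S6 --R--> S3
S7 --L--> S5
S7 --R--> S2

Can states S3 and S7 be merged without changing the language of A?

Yes

Reachable states from the start: {S1,S2,S3,S5,S6,S7}. Unreachable: {S0,S4} — drop them.
Initial partition by acceptance: {S1,S2,S5,S6} | {S3,S7}.
On input R, block {S1,S2,S5,S6} splits into {S1,S2} and {S5,S6}.
The partition is now stable with 3 blocks: {S1,S2} | {S3,S7} | {S5,S6}.
S3 and S7 lie in the same block of the stable partition, so they are equivalent — no string distinguishes them.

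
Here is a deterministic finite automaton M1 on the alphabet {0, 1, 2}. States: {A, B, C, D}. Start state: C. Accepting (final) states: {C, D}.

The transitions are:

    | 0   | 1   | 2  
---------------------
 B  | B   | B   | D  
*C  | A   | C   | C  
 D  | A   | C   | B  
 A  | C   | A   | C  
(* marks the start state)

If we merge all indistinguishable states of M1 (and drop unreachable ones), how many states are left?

States {B,D} cannot be reached from the start state, so discard them.
P0 = {C} | {A}.
The partition is now stable with 2 blocks: {C} | {A}.

2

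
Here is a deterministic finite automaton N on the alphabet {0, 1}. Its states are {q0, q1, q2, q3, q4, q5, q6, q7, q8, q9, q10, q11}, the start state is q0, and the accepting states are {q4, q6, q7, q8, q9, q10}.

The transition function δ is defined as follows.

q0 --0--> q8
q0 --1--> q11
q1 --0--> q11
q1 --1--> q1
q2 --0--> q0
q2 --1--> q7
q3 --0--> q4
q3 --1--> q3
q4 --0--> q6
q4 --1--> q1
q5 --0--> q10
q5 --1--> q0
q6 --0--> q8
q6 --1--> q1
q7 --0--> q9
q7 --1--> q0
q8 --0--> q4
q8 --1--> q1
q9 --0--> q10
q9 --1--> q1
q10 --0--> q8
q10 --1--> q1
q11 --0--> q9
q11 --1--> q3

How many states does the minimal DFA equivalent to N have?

3

States {q2,q5,q7} cannot be reached from the start state, so discard them.
Initial partition by acceptance: {q4,q6,q8,q9,q10} | {q0,q1,q3,q11}.
Refine {q0,q1,q3,q11} on symbol 0: members go to different blocks, giving {q0,q3,q11} and {q1}.
The partition is now stable with 3 blocks: {q4,q6,q8,q9,q10} | {q0,q3,q11} | {q1}.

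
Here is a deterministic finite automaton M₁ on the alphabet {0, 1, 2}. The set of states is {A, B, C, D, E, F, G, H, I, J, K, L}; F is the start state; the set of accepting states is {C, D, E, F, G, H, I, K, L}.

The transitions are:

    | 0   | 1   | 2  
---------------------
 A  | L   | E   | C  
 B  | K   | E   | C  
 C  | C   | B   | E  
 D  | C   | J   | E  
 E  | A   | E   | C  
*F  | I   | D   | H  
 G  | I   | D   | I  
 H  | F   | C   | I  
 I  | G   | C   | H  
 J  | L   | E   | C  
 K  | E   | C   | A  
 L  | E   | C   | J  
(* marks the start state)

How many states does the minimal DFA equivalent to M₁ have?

Start with accepting vs non-accepting: {C,D,E,F,G,H,I,K,L} | {A,B,J}.
Refine {C,D,E,F,G,H,I,K,L} on symbol 0: members go to different blocks, giving {C,D,F,G,H,I,K,L} and {E}.
Split {C,D,F,G,H,I,K,L} by δ(·,0) → {C,D,F,G,H,I} and {K,L}.
Refine {C,D,F,G,H,I} on symbol 1: members go to different blocks, giving {F,G,H,I} and {C,D}.
Stable partition: {F,G,H,I} | {A,B,J} | {E} | {K,L} | {C,D} — 5 equivalence classes.

5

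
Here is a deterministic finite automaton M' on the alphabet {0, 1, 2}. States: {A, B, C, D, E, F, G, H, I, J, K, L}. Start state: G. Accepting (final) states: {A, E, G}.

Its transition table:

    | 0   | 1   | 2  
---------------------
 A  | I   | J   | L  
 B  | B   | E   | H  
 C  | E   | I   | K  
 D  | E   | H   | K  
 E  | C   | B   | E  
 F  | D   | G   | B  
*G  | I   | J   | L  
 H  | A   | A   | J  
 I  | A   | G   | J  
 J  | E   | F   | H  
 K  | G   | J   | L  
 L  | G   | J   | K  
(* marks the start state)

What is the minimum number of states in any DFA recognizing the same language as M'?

Every state is reachable, so we keep all 12.
Start with accepting vs non-accepting: {A,E,G} | {B,C,D,F,H,I,J,K,L}.
Split {A,E,G} by δ(·,2) → {A,G} and {E}.
Split {B,C,D,F,H,I,J,K,L} by δ(·,0) → {H,I,K,L} and {C,D,J} and {B,F}.
Refine {H,I,K,L} on symbol 1: members go to different blocks, giving {H,I} and {K,L}.
Split {C,D,J} by δ(·,1) → {C,D} and {J}.
Split {B,F} by δ(·,0) → {B} and {F}.
The partition is now stable with 8 blocks: {A,G} | {H,I} | {E} | {C,D} | {B} | {K,L} | {J} | {F}.

8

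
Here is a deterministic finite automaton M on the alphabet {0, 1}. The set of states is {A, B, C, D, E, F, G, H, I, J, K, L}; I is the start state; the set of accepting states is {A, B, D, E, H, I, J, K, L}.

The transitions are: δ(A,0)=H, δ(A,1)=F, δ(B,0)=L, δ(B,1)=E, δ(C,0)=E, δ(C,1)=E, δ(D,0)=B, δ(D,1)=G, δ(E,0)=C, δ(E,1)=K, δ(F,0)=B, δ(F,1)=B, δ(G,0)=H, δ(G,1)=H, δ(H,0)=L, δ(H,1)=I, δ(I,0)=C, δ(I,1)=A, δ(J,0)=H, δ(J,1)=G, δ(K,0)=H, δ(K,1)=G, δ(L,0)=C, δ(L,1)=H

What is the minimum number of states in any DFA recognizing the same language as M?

Reachable states from the start: {A,B,C,E,F,G,H,I,K,L}. Unreachable: {D,J} — drop them.
P0 = {A,B,E,H,I,K,L} | {C,F,G}.
Refine {A,B,E,H,I,K,L} on symbol 0: members go to different blocks, giving {A,B,H,K} and {E,I,L}.
On input 0, block {A,B,H,K} splits into {A,K} and {B,H}.
Split {C,F,G} by δ(·,0) → {F,G} and {C}.
On input 1, block {E,I,L} splits into {E,I} and {L}.
No further refinement is possible. Final partition (6 blocks): {A,K} | {F,G} | {E,I} | {B,H} | {C} | {L}.

6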